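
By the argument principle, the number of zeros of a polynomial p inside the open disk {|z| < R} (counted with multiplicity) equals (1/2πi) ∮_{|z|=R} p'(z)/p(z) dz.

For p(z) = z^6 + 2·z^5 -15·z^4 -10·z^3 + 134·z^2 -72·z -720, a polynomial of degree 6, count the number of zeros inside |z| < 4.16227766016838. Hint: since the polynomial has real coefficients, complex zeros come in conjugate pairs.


The zeros of p are: 3, (2 + 2i), (2 - 2i), -3, (-3 + 1i), (-3 - 1i).
Their magnitudes are: 3, 2.828, 2.828, 3, 3.162, 3.162.
Zeros with |z| < R = 4.16227766016838: 3, (2 + 2i), (2 - 2i), -3, (-3 + 1i), (-3 - 1i).
Count = 6.
By the argument principle, (1/2πi) ∮_{|z|=R} p'(z)/p(z) dz equals exactly this count.

Number of zeros inside |z| < 4.16227766016838: 6.


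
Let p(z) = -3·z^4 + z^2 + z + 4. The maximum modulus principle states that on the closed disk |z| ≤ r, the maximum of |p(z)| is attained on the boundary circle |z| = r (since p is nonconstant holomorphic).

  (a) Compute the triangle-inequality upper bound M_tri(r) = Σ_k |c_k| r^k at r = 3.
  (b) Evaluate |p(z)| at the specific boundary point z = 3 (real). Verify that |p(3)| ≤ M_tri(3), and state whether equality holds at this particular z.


Coefficients: c_0 = 4, c_1 = 1, c_2 = 1, c_3 = 0, c_4 = -3. Radius r = 3.
Part (a). Triangle bound: M_tri(r) = Σ_k |c_k| r^k
  = |4|·3^0 + |1|·3^1 + |1|·3^2 + |0|·3^3 + |-3|·3^4
  = 4 + 3 + 9 + 0 + 243 = 259.
This bounds M(r) := max_{|z|=r} |p(z)| from above; equality holds iff all terms c_k z^k can be made to align in phase at a single z on |z|=r.
Part (b). At z = 3 (real, on the circle |z| = r):
  p(3) = (4)·3^0 + (1)·3^1 + (1)·3^2 + (0)·3^3 + (-3)·3^4 = -227.
  |p(3)| = 227.
Check: |p(3)| = 227 ≤ 259 = M_tri(3). ✓ Equality does not hold at z = 3 (the coefficients have mixed signs, so the terms do not all align in phase there).

M_tri(3) = 259; |p(3)| = 227; equality at z=3: no.


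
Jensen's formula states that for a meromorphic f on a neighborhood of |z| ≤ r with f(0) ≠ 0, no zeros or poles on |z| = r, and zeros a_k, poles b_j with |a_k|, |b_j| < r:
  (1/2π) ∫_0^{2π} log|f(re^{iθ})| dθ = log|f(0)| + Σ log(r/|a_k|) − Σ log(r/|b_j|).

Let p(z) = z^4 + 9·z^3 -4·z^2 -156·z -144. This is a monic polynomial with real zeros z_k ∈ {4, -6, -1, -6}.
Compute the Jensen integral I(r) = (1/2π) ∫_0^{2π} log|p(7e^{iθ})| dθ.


Zeros: -6, -6, -1, 4; r = 7.
Inside |z| < r: -6, -6, -1, 4. Outside (|z| ≥ r): ∅.
p(0) = -144, so log|p(0)| = log(144) = 4.9698.
Apply Jensen: I(r) = log|p(0)| + Σ_k log(r/|z_k|), summed over zeros inside |z| < r.
  log(r/|z_k|) for z_k = 4: log(7/4) = 0.5596
  log(r/|z_k|) for z_k = -6: log(7/6) = 0.1542
  log(r/|z_k|) for z_k = -1: log(7/1) = 1.9459
  log(r/|z_k|) for z_k = -6: log(7/6) = 0.1542
Sum over inside zeros: 2.8138.
I(r) = log|p(0)| + (inside sum) = 4.9698 + 2.8138 = 7.7836.
Closed form (all zeros inside, monic): I(r) = n·log(r) = 4·log(7) = 7.7836. ✓

I(r) ≈ 7.7836.


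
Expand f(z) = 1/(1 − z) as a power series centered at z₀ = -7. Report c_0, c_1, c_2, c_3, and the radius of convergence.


Let w = z − z₀, so z = z₀ + w.
Then 1 − z = 1 − (z₀ + w) = (1 − z₀) − w = 8 − w.
f(z) = 1/(8 − w) = (1/(8)) · 1/(1 − w/(8)) = Σ_{n≥0} w^n / (8)^(n+1).
So c_n = 1/(8)^(n+1):
  c_0 = 1/(8)^1 = 1/8.
  c_1 = 1/(8)^2 = 1/64.
  c_2 = 1/(8)^3 = 1/512.
  c_3 = 1/(8)^4 = 1/4096.
The series is valid for |w/d| < 1, i.e. |z − z₀| < |d|.
Radius of convergence: R = |1 − z₀| = |8| = 8 (distance from z₀ to the singularity z = 1).

c_0 = 1/8, c_1 = 1/64, c_2 = 1/512, c_3 = 1/4096; R = 8.


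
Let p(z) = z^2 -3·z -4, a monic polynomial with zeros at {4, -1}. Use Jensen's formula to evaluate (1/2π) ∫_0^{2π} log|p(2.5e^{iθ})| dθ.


Zeros: -1, 4; r = 2.5.
Inside |z| < r: -1. Outside (|z| ≥ r): 4.
p(0) = -4, so log|p(0)| = log(4) = 1.3863.
Apply Jensen: I(r) = log|p(0)| + Σ_k log(r/|z_k|), summed over zeros inside |z| < r.
  log(r/|z_k|) for z_k = -1: log(2.5/1) = 0.9163
  Outside zeros (4) contribute nothing to the Jensen sum.
Sum over inside zeros: 0.9163.
I(r) = log|p(0)| + (inside sum) = 1.3863 + 0.9163 = 2.3026.
Note: since some zeros are outside |z| ≤ r, the simplified n·log(r) form does NOT apply — only the inside zeros contribute.

I(r) ≈ 2.3026.


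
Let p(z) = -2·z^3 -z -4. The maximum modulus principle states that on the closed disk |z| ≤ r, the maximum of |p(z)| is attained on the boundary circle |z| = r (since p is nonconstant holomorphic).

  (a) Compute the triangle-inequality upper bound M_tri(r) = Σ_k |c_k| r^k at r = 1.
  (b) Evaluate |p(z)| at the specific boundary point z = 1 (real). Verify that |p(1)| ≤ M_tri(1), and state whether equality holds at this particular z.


Coefficients: c_0 = -4, c_1 = -1, c_2 = 0, c_3 = -2. Radius r = 1.
Part (a). Triangle bound: M_tri(r) = Σ_k |c_k| r^k
  = |-4|·1^0 + |-1|·1^1 + |0|·1^2 + |-2|·1^3
  = 4 + 1 + 0 + 2 = 7.
This bounds M(r) := max_{|z|=r} |p(z)| from above; equality holds iff all terms c_k z^k can be made to align in phase at a single z on |z|=r.
Part (b). At z = 1 (real, on the circle |z| = r):
  p(1) = (-4)·1^0 + (-1)·1^1 + (0)·1^2 + (-2)·1^3 = -7.
  |p(1)| = 7.
Since all nonzero coefficients share the same sign, |p(1)| = 7 = M_tri(1); the triangle bound is attained at z = 1, so in fact M(r) = 7.

M_tri(1) = 7; |p(1)| = 7; equality at z=1: yes.


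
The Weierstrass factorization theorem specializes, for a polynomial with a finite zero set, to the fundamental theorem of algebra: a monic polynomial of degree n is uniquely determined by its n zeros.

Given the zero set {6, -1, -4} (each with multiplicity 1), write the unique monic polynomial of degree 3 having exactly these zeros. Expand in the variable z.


The polynomial is p(z) = ∏_{α ∈ S} (z − α), where S = {6, -1, -4}.
Expanding the product yields: p(z) = z^3 -z^2 -26·z -24.
The resulting polynomial has degree 3 and real coefficients as required.

p(z) = z^3 -z^2 -26·z -24.


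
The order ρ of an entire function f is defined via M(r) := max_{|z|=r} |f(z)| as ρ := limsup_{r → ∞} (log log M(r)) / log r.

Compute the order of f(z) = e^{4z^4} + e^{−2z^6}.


Each summand is entire of order 4 and 6 respectively (as in the single-exponential case). The order of a sum is at most the max of the orders, so ρ ≤ 6. For the lower bound: on |z|=r choose arg z so that -2z^6 is real positive; then |e^{-2z^6}| = e^{2r^6} while |e^{4z^4}| ≤ e^{4r^4} = o(e^{2r^6}). So |f| ≥ e^{2r^6}(1 − o(1)) and ρ ≥ 6. Hence ρ = max(4, 6) = 6.
Therefore ρ = 6.

Order ρ = 6.


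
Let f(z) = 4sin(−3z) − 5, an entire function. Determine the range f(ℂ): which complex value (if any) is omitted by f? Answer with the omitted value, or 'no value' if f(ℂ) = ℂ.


Little Picard bounds the complement of f(ℂ) to at most one point.
sin is entire and surjective onto ℂ: for every w ∈ ℂ, sin(ζ) = w has a solution ζ ∈ ℂ (e.g., via the complex inverse arcsin). With ζ = −3z this gives z = ζ/(-3). Then 4·sin(−3z) takes every value in 4·ℂ = ℂ, and adding -5 is a bijection of ℂ. So f is surjective and omits no value. (Note: only on the real line is sin bounded by [−1, 1].)

Omitted value: no value.


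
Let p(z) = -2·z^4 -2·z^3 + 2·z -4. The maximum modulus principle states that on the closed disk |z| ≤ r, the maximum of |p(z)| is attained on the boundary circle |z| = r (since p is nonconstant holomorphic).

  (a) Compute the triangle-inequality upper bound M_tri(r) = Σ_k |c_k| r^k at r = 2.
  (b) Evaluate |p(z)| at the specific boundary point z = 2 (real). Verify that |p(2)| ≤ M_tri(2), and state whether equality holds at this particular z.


Coefficients: c_0 = -4, c_1 = 2, c_2 = 0, c_3 = -2, c_4 = -2. Radius r = 2.
Part (a). Triangle bound: M_tri(r) = Σ_k |c_k| r^k
  = |-4|·2^0 + |2|·2^1 + |0|·2^2 + |-2|·2^3 + |-2|·2^4
  = 4 + 4 + 0 + 16 + 32 = 56.
This bounds M(r) := max_{|z|=r} |p(z)| from above; equality holds iff all terms c_k z^k can be made to align in phase at a single z on |z|=r.
Part (b). At z = 2 (real, on the circle |z| = r):
  p(2) = (-4)·2^0 + (2)·2^1 + (0)·2^2 + (-2)·2^3 + (-2)·2^4 = -48.
  |p(2)| = 48.
Check: |p(2)| = 48 ≤ 56 = M_tri(2). ✓ Equality does not hold at z = 2 (the coefficients have mixed signs, so the terms do not all align in phase there).

M_tri(2) = 56; |p(2)| = 48; equality at z=2: no.


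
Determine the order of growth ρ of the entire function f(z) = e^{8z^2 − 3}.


|e^{8z^2 − 3}| = e^{Re(8·z^2) + -3} ≤ e^{8|z|^2 + -3} = e^{8r^2 + -3} on |z| = r, so ρ ≤ 2. Choosing z on |z|=r so that 8·z^2 is real positive (always possible by picking arg z appropriately) gives |f(z)| = e^{8r^2 + -3}, matching the bound. The additive constant -3 does not affect log log M(r) ~ 2·log r. Hence ρ = 2.
Therefore ρ = 2.

Order ρ = 2.


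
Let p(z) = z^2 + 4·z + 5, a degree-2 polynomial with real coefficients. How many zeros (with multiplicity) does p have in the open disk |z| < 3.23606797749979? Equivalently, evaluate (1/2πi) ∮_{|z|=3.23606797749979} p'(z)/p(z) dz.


The zeros of p are: (-2 + 1i), (-2 - 1i).
Their magnitudes are: 2.236, 2.236.
Zeros with |z| < R = 3.23606797749979: (-2 + 1i), (-2 - 1i).
Count = 2.
By the argument principle, (1/2πi) ∮_{|z|=R} p'(z)/p(z) dz equals exactly this count.

Number of zeros inside |z| < 3.23606797749979: 2.


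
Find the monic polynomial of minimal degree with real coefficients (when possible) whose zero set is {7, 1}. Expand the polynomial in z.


The polynomial is p(z) = ∏_{α ∈ S} (z − α), where S = {7, 1}.
Expanding the product yields: p(z) = z^2 -8·z + 7.
The resulting polynomial has degree 2 and real coefficients as required.

p(z) = z^2 -8·z + 7.


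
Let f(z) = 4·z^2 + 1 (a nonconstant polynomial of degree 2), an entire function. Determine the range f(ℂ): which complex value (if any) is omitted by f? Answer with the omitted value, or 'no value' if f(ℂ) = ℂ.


Little Picard bounds the complement of f(ℂ) to at most one point.
For every w ∈ ℂ, the equation p(z) − w = 0 is a nonconstant polynomial in z and hence has at least one root by the fundamental theorem of algebra. So p is surjective onto ℂ, omitting no value.

Omitted value: no value.


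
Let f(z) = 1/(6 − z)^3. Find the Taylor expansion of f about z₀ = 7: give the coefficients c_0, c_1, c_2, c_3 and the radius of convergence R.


Let w = z − z₀, so z = z₀ + w.
Then 6 − z = 6 − (z₀ + w) = (6 − z₀) − w = -1 − w.
f(z) = 1/(-1 − w)^3 = (1/(-1)^3) · (1 − w/(-1))^{−3}.
By the binomial series (1−u)^{−3} = Σ_{n≥0} C(n+2, 2) u^n for |u|<1, with u = w/(-1):
  c_n = C(n+2, 2) / (-1)^(n+3).
  c_0 = 1/(-1)^3 = -1.
  c_1 = 3/(-1)^4 = 3.
  c_2 = 6/(-1)^5 = -6.
  c_3 = 10/(-1)^6 = 10.
The series is valid for |w/d| < 1, i.e. |z − z₀| < |d|.
Radius of convergence: R = |6 − z₀| = |-1| = 1 (distance from z₀ to the singularity z = 6).

c_0 = -1, c_1 = 3, c_2 = -6, c_3 = 10; R = 1.


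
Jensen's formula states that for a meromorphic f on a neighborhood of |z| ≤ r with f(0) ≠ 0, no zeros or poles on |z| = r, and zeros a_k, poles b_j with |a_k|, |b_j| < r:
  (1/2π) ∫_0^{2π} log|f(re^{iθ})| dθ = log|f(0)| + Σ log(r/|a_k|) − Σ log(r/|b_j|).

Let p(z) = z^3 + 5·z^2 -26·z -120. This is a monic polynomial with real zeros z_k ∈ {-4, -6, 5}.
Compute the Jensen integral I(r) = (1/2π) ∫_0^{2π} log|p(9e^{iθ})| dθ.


Zeros: -6, -4, 5; r = 9.
Inside |z| < r: -6, -4, 5. Outside (|z| ≥ r): ∅.
p(0) = -120, so log|p(0)| = log(120) = 4.7875.
Apply Jensen: I(r) = log|p(0)| + Σ_k log(r/|z_k|), summed over zeros inside |z| < r.
  log(r/|z_k|) for z_k = -4: log(9/4) = 0.8109
  log(r/|z_k|) for z_k = -6: log(9/6) = 0.4055
  log(r/|z_k|) for z_k = 5: log(9/5) = 0.5878
Sum over inside zeros: 1.8042.
I(r) = log|p(0)| + (inside sum) = 4.7875 + 1.8042 = 6.5917.
Closed form (all zeros inside, monic): I(r) = n·log(r) = 3·log(9) = 6.5917. ✓

I(r) ≈ 6.5917.


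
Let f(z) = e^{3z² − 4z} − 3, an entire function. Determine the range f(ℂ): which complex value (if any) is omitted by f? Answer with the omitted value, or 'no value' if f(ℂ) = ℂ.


Little Picard bounds the complement of f(ℂ) to at most one point.
The exponent g(z) = 3z² − 4z is a nonconstant polynomial, hence surjective onto ℂ. So e^{g(z)} takes every value in {e^w : w ∈ ℂ} = ℂ ∖ {0}. Adding -3 shifts the range to ℂ ∖ {-3}. f omits exactly -3.

Omitted value: -3.


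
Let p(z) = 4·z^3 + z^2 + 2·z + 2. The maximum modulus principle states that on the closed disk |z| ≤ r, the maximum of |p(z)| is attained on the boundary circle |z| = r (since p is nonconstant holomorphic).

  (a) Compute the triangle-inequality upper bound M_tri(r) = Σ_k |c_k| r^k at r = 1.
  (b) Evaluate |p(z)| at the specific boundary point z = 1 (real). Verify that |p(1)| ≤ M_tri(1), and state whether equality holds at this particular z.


Coefficients: c_0 = 2, c_1 = 2, c_2 = 1, c_3 = 4. Radius r = 1.
Part (a). Triangle bound: M_tri(r) = Σ_k |c_k| r^k
  = |2|·1^0 + |2|·1^1 + |1|·1^2 + |4|·1^3
  = 2 + 2 + 1 + 4 = 9.
This bounds M(r) := max_{|z|=r} |p(z)| from above; equality holds iff all terms c_k z^k can be made to align in phase at a single z on |z|=r.
Part (b). At z = 1 (real, on the circle |z| = r):
  p(1) = (2)·1^0 + (2)·1^1 + (1)·1^2 + (4)·1^3 = 9.
  |p(1)| = 9.
Since all nonzero coefficients share the same sign, |p(1)| = 9 = M_tri(1); the triangle bound is attained at z = 1, so in fact M(r) = 9.

M_tri(1) = 9; |p(1)| = 9; equality at z=1: yes.


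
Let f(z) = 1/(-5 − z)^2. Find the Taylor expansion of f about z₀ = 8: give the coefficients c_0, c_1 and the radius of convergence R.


Let w = z − z₀, so z = z₀ + w.
Then -5 − z = -5 − (z₀ + w) = (-5 − z₀) − w = -13 − w.
f(z) = 1/(-13 − w)^2 = (1/(-13)^2) · (1 − w/(-13))^{−2}.
By the binomial series (1−u)^{−2} = Σ_{n≥0} C(n+1, 1) u^n for |u|<1, with u = w/(-13):
  c_n = C(n+1, 1) / (-13)^(n+2).
  c_0 = 1/(-13)^2 = 1/169.
  c_1 = 2/(-13)^3 = -2/2197.
The series is valid for |w/d| < 1, i.e. |z − z₀| < |d|.
Radius of convergence: R = |-5 − z₀| = |-13| = 13 (distance from z₀ to the singularity z = -5).

c_0 = 1/169, c_1 = -2/2197; R = 13.


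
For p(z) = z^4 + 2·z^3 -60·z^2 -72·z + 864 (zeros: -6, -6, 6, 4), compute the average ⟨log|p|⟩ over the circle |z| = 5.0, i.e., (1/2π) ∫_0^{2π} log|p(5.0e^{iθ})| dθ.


Zeros: -6, -6, 4, 6; r = 5.0.
Inside |z| < r: 4. Outside (|z| ≥ r): -6, -6, 6.
p(0) = 864, so log|p(0)| = log(864) = 6.7616.
Apply Jensen: I(r) = log|p(0)| + Σ_k log(r/|z_k|), summed over zeros inside |z| < r.
  log(r/|z_k|) for z_k = 4: log(5.0/4) = 0.2231
  Outside zeros (-6, -6, 6) contribute nothing to the Jensen sum.
Sum over inside zeros: 0.2231.
I(r) = log|p(0)| + (inside sum) = 6.7616 + 0.2231 = 6.9847.
Note: since some zeros are outside |z| ≤ r, the simplified n·log(r) form does NOT apply — only the inside zeros contribute.

I(r) ≈ 6.9847.


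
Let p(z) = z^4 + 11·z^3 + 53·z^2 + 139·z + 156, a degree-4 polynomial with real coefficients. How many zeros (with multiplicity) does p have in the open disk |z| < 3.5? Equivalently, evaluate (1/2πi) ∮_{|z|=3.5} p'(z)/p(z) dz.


The zeros of p are: -3, (-2 + 3i), (-2 - 3i), -4.
Their magnitudes are: 3, 3.606, 3.606, 4.
Zeros with |z| < R = 3.5: -3.
Count = 1.
By the argument principle, (1/2πi) ∮_{|z|=R} p'(z)/p(z) dz equals exactly this count.

Number of zeros inside |z| < 3.5: 1.


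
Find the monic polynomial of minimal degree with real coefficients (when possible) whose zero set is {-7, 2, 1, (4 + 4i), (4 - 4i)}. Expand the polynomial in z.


The polynomial is p(z) = ∏_{α ∈ S} (z − α), where S = {-7, 2, 1, (4 + 4i), (4 - 4i)}.
Expanding the product yields: p(z) = z^5 -4·z^4 -19·z^3 + 294·z^2 -720·z + 448.
Note conjugate pairs combine to real quadratics: (z − (4+4i))(z − (4−4i)) = z² − 8z + 32.
The resulting polynomial has degree 5 and real coefficients as required.

p(z) = z^5 -4·z^4 -19·z^3 + 294·z^2 -720·z + 448.


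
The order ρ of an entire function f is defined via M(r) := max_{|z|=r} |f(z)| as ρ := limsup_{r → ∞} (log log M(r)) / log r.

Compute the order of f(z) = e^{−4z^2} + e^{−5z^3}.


Each summand is entire of order 2 and 3 respectively (as in the single-exponential case). The order of a sum is at most the max of the orders, so ρ ≤ 3. For the lower bound: on |z|=r choose arg z so that -5z^3 is real positive; then |e^{-5z^3}| = e^{5r^3} while |e^{-4z^2}| ≤ e^{4r^2} = o(e^{5r^3}). So |f| ≥ e^{5r^3}(1 − o(1)) and ρ ≥ 3. Hence ρ = max(2, 3) = 3.
Therefore ρ = 3.

Order ρ = 3.


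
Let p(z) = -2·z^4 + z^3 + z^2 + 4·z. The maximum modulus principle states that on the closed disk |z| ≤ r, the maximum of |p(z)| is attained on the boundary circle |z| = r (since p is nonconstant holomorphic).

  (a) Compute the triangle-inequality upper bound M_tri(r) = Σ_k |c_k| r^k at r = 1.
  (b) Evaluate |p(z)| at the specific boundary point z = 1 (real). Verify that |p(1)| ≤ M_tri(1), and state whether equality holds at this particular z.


Coefficients: c_0 = 0, c_1 = 4, c_2 = 1, c_3 = 1, c_4 = -2. Radius r = 1.
Part (a). Triangle bound: M_tri(r) = Σ_k |c_k| r^k
  = |0|·1^0 + |4|·1^1 + |1|·1^2 + |1|·1^3 + |-2|·1^4
  = 0 + 4 + 1 + 1 + 2 = 8.
This bounds M(r) := max_{|z|=r} |p(z)| from above; equality holds iff all terms c_k z^k can be made to align in phase at a single z on |z|=r.
Part (b). At z = 1 (real, on the circle |z| = r):
  p(1) = (0)·1^0 + (4)·1^1 + (1)·1^2 + (1)·1^3 + (-2)·1^4 = 4.
  |p(1)| = 4.
Check: |p(1)| = 4 ≤ 8 = M_tri(1). ✓ Equality does not hold at z = 1 (the coefficients have mixed signs, so the terms do not all align in phase there).

M_tri(1) = 8; |p(1)| = 4; equality at z=1: no.


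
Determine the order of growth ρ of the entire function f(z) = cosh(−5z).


cosh(w) is a linear combination of e^{iw} and e^{−iw} (or e^w, e^{−w} in the hyperbolic case), so |cosh(w)| ≤ e^{|w|}. With w = −5z, |w| ≤ 5|z| + 0 = 5r + 0 on |z| = r, giving M(r) ≤ e^{5r + 0}, so ρ ≤ 1. On a suitable ray (z = it for sin/cos; z = t for sinh/cosh, t real → ∞), |cosh(−5z)| grows like e^{5|t|}/2, so ρ ≥ 1. Hence ρ = 1.
Therefore ρ = 1.

Order ρ = 1.


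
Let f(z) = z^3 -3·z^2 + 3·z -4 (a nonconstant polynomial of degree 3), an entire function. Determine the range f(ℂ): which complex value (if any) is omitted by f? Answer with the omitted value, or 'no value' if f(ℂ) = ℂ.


Little Picard bounds the complement of f(ℂ) to at most one point.
For every w ∈ ℂ, the equation p(z) − w = 0 is a nonconstant polynomial in z and hence has at least one root by the fundamental theorem of algebra. So p is surjective onto ℂ, omitting no value.

Omitted value: no value.


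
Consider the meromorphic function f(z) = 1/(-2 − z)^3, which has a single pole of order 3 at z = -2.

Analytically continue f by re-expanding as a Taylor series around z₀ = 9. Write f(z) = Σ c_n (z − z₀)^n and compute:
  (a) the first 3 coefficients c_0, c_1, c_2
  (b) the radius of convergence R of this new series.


Let w = z − z₀, so z = z₀ + w.
Then -2 − z = -2 − (z₀ + w) = (-2 − z₀) − w = -11 − w.
f(z) = 1/(-11 − w)^3 = (1/(-11)^3) · (1 − w/(-11))^{−3}.
By the binomial series (1−u)^{−3} = Σ_{n≥0} C(n+2, 2) u^n for |u|<1, with u = w/(-11):
  c_n = C(n+2, 2) / (-11)^(n+3).
  c_0 = 1/(-11)^3 = -1/1331.
  c_1 = 3/(-11)^4 = 3/14641.
  c_2 = 6/(-11)^5 = -6/161051.
The series is valid for |w/d| < 1, i.e. |z − z₀| < |d|.
Radius of convergence: R = |-2 − z₀| = |-11| = 11 (distance from z₀ to the singularity z = -2).

c_0 = -1/1331, c_1 = 3/14641, c_2 = -6/161051; R = 11.


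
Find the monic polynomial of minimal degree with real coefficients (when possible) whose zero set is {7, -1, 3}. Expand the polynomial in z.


The polynomial is p(z) = ∏_{α ∈ S} (z − α), where S = {7, -1, 3}.
Expanding the product yields: p(z) = z^3 -9·z^2 + 11·z + 21.
The resulting polynomial has degree 3 and real coefficients as required.

p(z) = z^3 -9·z^2 + 11·z + 21.


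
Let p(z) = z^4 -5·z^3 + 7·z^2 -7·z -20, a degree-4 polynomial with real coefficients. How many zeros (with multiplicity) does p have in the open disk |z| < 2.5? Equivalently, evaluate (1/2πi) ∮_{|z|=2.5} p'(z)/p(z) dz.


The zeros of p are: -1, 4, (1 + 2i), (1 - 2i).
Their magnitudes are: 1, 4, 2.236, 2.236.
Zeros with |z| < R = 2.5: -1, (1 + 2i), (1 - 2i).
Count = 3.
By the argument principle, (1/2πi) ∮_{|z|=R} p'(z)/p(z) dz equals exactly this count.

Number of zeros inside |z| < 2.5: 3.


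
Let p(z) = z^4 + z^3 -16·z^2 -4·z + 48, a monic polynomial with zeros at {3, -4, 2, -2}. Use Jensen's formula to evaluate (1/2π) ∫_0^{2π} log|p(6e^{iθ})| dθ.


Zeros: -4, -2, 2, 3; r = 6.
Inside |z| < r: -4, -2, 2, 3. Outside (|z| ≥ r): ∅.
p(0) = 48, so log|p(0)| = log(48) = 3.8712.
Apply Jensen: I(r) = log|p(0)| + Σ_k log(r/|z_k|), summed over zeros inside |z| < r.
  log(r/|z_k|) for z_k = 3: log(6/3) = 0.6931
  log(r/|z_k|) for z_k = -4: log(6/4) = 0.4055
  log(r/|z_k|) for z_k = 2: log(6/2) = 1.0986
  log(r/|z_k|) for z_k = -2: log(6/2) = 1.0986
Sum over inside zeros: 3.2958.
I(r) = log|p(0)| + (inside sum) = 3.8712 + 3.2958 = 7.1670.
Closed form (all zeros inside, monic): I(r) = n·log(r) = 4·log(6) = 7.1670. ✓

I(r) ≈ 7.1670.


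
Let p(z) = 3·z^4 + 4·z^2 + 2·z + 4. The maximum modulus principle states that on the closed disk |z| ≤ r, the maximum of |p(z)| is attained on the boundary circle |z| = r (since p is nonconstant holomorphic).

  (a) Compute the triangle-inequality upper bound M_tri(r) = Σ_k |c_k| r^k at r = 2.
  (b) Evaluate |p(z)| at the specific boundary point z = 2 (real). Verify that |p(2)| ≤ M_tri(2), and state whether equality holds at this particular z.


Coefficients: c_0 = 4, c_1 = 2, c_2 = 4, c_3 = 0, c_4 = 3. Radius r = 2.
Part (a). Triangle bound: M_tri(r) = Σ_k |c_k| r^k
  = |4|·2^0 + |2|·2^1 + |4|·2^2 + |0|·2^3 + |3|·2^4
  = 4 + 4 + 16 + 0 + 48 = 72.
This bounds M(r) := max_{|z|=r} |p(z)| from above; equality holds iff all terms c_k z^k can be made to align in phase at a single z on |z|=r.
Part (b). At z = 2 (real, on the circle |z| = r):
  p(2) = (4)·2^0 + (2)·2^1 + (4)·2^2 + (0)·2^3 + (3)·2^4 = 72.
  |p(2)| = 72.
Since all nonzero coefficients share the same sign, |p(2)| = 72 = M_tri(2); the triangle bound is attained at z = 2, so in fact M(r) = 72.

M_tri(2) = 72; |p(2)| = 72; equality at z=2: yes.


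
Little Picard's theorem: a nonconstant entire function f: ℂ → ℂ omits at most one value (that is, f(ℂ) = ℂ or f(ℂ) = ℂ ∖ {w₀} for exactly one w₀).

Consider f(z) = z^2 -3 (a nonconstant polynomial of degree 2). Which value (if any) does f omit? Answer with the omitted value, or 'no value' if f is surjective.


Little Picard bounds the complement of f(ℂ) to at most one point.
For every w ∈ ℂ, the equation p(z) − w = 0 is a nonconstant polynomial in z and hence has at least one root by the fundamental theorem of algebra. So p is surjective onto ℂ, omitting no value.

Omitted value: no value.


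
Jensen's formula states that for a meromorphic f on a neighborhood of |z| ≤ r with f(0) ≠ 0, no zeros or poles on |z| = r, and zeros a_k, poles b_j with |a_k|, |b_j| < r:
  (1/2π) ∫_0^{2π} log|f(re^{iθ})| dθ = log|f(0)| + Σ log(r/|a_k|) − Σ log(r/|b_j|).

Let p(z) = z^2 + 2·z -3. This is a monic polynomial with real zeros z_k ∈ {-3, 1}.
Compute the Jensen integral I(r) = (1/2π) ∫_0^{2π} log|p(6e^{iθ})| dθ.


Zeros: -3, 1; r = 6.
Inside |z| < r: -3, 1. Outside (|z| ≥ r): ∅.
p(0) = -3, so log|p(0)| = log(3) = 1.0986.
Apply Jensen: I(r) = log|p(0)| + Σ_k log(r/|z_k|), summed over zeros inside |z| < r.
  log(r/|z_k|) for z_k = -3: log(6/3) = 0.6931
  log(r/|z_k|) for z_k = 1: log(6/1) = 1.7918
Sum over inside zeros: 2.4849.
I(r) = log|p(0)| + (inside sum) = 1.0986 + 2.4849 = 3.5835.
Closed form (all zeros inside, monic): I(r) = n·log(r) = 2·log(6) = 3.5835. ✓

I(r) ≈ 3.5835.


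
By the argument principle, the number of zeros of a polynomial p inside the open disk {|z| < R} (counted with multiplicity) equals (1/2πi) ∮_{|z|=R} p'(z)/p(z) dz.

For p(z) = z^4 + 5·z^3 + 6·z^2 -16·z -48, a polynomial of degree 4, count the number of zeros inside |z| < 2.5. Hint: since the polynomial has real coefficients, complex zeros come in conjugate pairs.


The zeros of p are: (-2 + 2i), (-2 - 2i), -3, 2.
Their magnitudes are: 2.828, 2.828, 3, 2.
Zeros with |z| < R = 2.5: 2.
Count = 1.
By the argument principle, (1/2πi) ∮_{|z|=R} p'(z)/p(z) dz equals exactly this count.

Number of zeros inside |z| < 2.5: 1.


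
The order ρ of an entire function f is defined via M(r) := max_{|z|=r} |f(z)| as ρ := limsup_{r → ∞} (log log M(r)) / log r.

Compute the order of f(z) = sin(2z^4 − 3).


Write sin(w) = (e^{iw} ± e^{−iw})/(2 or 2i), so |sin(w)| ≤ e^{|w|}. With w = 2z^4 − 3, |w| ≤ 2r^4 + 3 on |z|=r, giving M(r) ≤ e^{2r^4 + 3} and ρ ≤ 4. For the lower bound, choose z on |z|=r with 2z^4 purely imaginary of modulus 2r^4; then |sin(2z^4 − 3)| grows like e^{2r^4}/2, so ρ ≥ 4. Hence ρ = 4.
Therefore ρ = 4.

Order ρ = 4.


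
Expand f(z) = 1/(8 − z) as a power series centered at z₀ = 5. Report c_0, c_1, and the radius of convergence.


Let w = z − z₀, so z = z₀ + w.
Then 8 − z = 8 − (z₀ + w) = (8 − z₀) − w = 3 − w.
f(z) = 1/(3 − w) = (1/(3)) · 1/(1 − w/(3)) = Σ_{n≥0} w^n / (3)^(n+1).
So c_n = 1/(3)^(n+1):
  c_0 = 1/(3)^1 = 1/3.
  c_1 = 1/(3)^2 = 1/9.
The series is valid for |w/d| < 1, i.e. |z − z₀| < |d|.
Radius of convergence: R = |8 − z₀| = |3| = 3 (distance from z₀ to the singularity z = 8).

c_0 = 1/3, c_1 = 1/9; R = 3.


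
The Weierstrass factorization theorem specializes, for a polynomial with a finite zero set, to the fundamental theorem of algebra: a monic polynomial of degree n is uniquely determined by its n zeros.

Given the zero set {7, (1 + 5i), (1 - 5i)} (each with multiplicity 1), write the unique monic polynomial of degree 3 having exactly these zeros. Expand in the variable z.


The polynomial is p(z) = ∏_{α ∈ S} (z − α), where S = {7, (1 + 5i), (1 - 5i)}.
Expanding the product yields: p(z) = z^3 -9·z^2 + 40·z -182.
Note conjugate pairs combine to real quadratics: (z − (1+5i))(z − (1−5i)) = z² − 2z + 26.
The resulting polynomial has degree 3 and real coefficients as required.

p(z) = z^3 -9·z^2 + 40·z -182.


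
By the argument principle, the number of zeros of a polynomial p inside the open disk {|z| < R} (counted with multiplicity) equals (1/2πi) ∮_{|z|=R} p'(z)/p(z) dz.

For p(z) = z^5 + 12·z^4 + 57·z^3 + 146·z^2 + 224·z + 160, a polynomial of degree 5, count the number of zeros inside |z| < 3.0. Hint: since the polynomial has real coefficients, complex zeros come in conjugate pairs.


The zeros of p are: -4, (-1 + 2i), (-1 - 2i), -2, -4.
Their magnitudes are: 4, 2.236, 2.236, 2, 4.
Zeros with |z| < R = 3.0: (-1 + 2i), (-1 - 2i), -2.
Count = 3.
By the argument principle, (1/2πi) ∮_{|z|=R} p'(z)/p(z) dz equals exactly this count.

Number of zeros inside |z| < 3.0: 3.


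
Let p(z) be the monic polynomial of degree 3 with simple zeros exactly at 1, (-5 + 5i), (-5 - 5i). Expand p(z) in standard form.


The polynomial is p(z) = ∏_{α ∈ S} (z − α), where S = {1, (-5 + 5i), (-5 - 5i)}.
Expanding the product yields: p(z) = z^3 + 9·z^2 + 40·z -50.
Note conjugate pairs combine to real quadratics: (z − (-5+5i))(z − (-5−5i)) = z² + 10z + 50.
The resulting polynomial has degree 3 and real coefficients as required.

p(z) = z^3 + 9·z^2 + 40·z -50.


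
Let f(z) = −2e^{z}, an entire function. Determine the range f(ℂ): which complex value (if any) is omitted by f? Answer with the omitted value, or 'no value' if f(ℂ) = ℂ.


Little Picard bounds the complement of f(ℂ) to at most one point.
e^{z} is never zero on ℂ, so -2·e^{z} takes every value in ℂ ∖ {0}. Adding 0 shifts the range to ℂ ∖ {0}. Thus f omits exactly the value 0.

Omitted value: 0.


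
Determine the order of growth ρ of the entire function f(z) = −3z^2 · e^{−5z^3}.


M(r) = max_{|z|=r} |-3|·|z|^2·|e^{−5z^3}| = 3·r^2 · e^{5r^3} (the factors attain their maxima compatibly on |z|=r). Then log M(r) = log 3 + 2·log r + 5r^3, dominated by the last term, so log log M(r) ~ 3·log r. The polynomial factor -3z^2 contributes only a log r term and does not affect the order. ρ = 3.
Therefore ρ = 3.

Order ρ = 3.


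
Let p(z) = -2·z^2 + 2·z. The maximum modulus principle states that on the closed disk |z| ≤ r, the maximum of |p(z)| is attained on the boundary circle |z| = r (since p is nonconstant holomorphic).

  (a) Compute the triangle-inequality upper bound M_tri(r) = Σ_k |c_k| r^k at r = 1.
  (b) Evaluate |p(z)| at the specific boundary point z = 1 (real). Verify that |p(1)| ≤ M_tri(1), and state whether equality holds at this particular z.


Coefficients: c_0 = 0, c_1 = 2, c_2 = -2. Radius r = 1.
Part (a). Triangle bound: M_tri(r) = Σ_k |c_k| r^k
  = |0|·1^0 + |2|·1^1 + |-2|·1^2
  = 0 + 2 + 2 = 4.
This bounds M(r) := max_{|z|=r} |p(z)| from above; equality holds iff all terms c_k z^k can be made to align in phase at a single z on |z|=r.
Part (b). At z = 1 (real, on the circle |z| = r):
  p(1) = (0)·1^0 + (2)·1^1 + (-2)·1^2 = 0.
  |p(1)| = 0.
Check: |p(1)| = 0 ≤ 4 = M_tri(1). ✓ Equality does not hold at z = 1 (the coefficients have mixed signs, so the terms do not all align in phase there).

M_tri(1) = 4; |p(1)| = 0; equality at z=1: no.


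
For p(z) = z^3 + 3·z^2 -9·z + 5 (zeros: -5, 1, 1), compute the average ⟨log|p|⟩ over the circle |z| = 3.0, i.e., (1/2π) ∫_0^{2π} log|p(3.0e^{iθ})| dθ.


Zeros: -5, 1, 1; r = 3.0.
Inside |z| < r: 1, 1. Outside (|z| ≥ r): -5.
p(0) = 5, so log|p(0)| = log(5) = 1.6094.
Apply Jensen: I(r) = log|p(0)| + Σ_k log(r/|z_k|), summed over zeros inside |z| < r.
  log(r/|z_k|) for z_k = 1: log(3.0/1) = 1.0986
  log(r/|z_k|) for z_k = 1: log(3.0/1) = 1.0986
  Outside zeros (-5) contribute nothing to the Jensen sum.
Sum over inside zeros: 2.1972.
I(r) = log|p(0)| + (inside sum) = 1.6094 + 2.1972 = 3.8067.
Note: since some zeros are outside |z| ≤ r, the simplified n·log(r) form does NOT apply — only the inside zeros contribute.

I(r) ≈ 3.8067.


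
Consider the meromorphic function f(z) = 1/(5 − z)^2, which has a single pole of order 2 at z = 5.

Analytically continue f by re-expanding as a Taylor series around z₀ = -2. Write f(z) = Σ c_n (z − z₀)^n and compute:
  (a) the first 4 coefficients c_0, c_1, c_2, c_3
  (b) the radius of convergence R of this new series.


Let w = z − z₀, so z = z₀ + w.
Then 5 − z = 5 − (z₀ + w) = (5 − z₀) − w = 7 − w.
f(z) = 1/(7 − w)^2 = (1/(7)^2) · (1 − w/(7))^{−2}.
By the binomial series (1−u)^{−2} = Σ_{n≥0} C(n+1, 1) u^n for |u|<1, with u = w/(7):
  c_n = C(n+1, 1) / (7)^(n+2).
  c_0 = 1/(7)^2 = 1/49.
  c_1 = 2/(7)^3 = 2/343.
  c_2 = 3/(7)^4 = 3/2401.
  c_3 = 4/(7)^5 = 4/16807.
The series is valid for |w/d| < 1, i.e. |z − z₀| < |d|.
Radius of convergence: R = |5 − z₀| = |7| = 7 (distance from z₀ to the singularity z = 5).

c_0 = 1/49, c_1 = 2/343, c_2 = 3/2401, c_3 = 4/16807; R = 7.


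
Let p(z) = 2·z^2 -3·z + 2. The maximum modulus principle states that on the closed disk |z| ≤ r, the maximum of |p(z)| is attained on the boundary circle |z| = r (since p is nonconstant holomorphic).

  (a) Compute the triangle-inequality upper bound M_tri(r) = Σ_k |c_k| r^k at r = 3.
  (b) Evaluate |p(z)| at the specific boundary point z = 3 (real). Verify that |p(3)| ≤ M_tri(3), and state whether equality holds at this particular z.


Coefficients: c_0 = 2, c_1 = -3, c_2 = 2. Radius r = 3.
Part (a). Triangle bound: M_tri(r) = Σ_k |c_k| r^k
  = |2|·3^0 + |-3|·3^1 + |2|·3^2
  = 2 + 9 + 18 = 29.
This bounds M(r) := max_{|z|=r} |p(z)| from above; equality holds iff all terms c_k z^k can be made to align in phase at a single z on |z|=r.
Part (b). At z = 3 (real, on the circle |z| = r):
  p(3) = (2)·3^0 + (-3)·3^1 + (2)·3^2 = 11.
  |p(3)| = 11.
Check: |p(3)| = 11 ≤ 29 = M_tri(3). ✓ Equality does not hold at z = 3 (the coefficients have mixed signs, so the terms do not all align in phase there).

M_tri(3) = 29; |p(3)| = 11; equality at z=3: no.


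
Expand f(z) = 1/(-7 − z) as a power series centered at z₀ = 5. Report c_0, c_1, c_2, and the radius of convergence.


Let w = z − z₀, so z = z₀ + w.
Then -7 − z = -7 − (z₀ + w) = (-7 − z₀) − w = -12 − w.
f(z) = 1/(-12 − w) = (1/(-12)) · 1/(1 − w/(-12)) = Σ_{n≥0} w^n / (-12)^(n+1).
So c_n = 1/(-12)^(n+1):
  c_0 = 1/(-12)^1 = -1/12.
  c_1 = 1/(-12)^2 = 1/144.
  c_2 = 1/(-12)^3 = -1/1728.
The series is valid for |w/d| < 1, i.e. |z − z₀| < |d|.
Radius of convergence: R = |-7 − z₀| = |-12| = 12 (distance from z₀ to the singularity z = -7).

c_0 = -1/12, c_1 = 1/144, c_2 = -1/1728; R = 12.


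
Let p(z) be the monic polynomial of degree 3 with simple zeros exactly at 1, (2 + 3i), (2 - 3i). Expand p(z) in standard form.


The polynomial is p(z) = ∏_{α ∈ S} (z − α), where S = {1, (2 + 3i), (2 - 3i)}.
Expanding the product yields: p(z) = z^3 -5·z^2 + 17·z -13.
Note conjugate pairs combine to real quadratics: (z − (2+3i))(z − (2−3i)) = z² − 4z + 13.
The resulting polynomial has degree 3 and real coefficients as required.

p(z) = z^3 -5·z^2 + 17·z -13.


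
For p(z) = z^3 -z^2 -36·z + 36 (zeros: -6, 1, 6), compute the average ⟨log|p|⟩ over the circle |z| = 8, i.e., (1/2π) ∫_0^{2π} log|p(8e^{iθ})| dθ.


Zeros: -6, 1, 6; r = 8.
Inside |z| < r: -6, 1, 6. Outside (|z| ≥ r): ∅.
p(0) = 36, so log|p(0)| = log(36) = 3.5835.
Apply Jensen: I(r) = log|p(0)| + Σ_k log(r/|z_k|), summed over zeros inside |z| < r.
  log(r/|z_k|) for z_k = -6: log(8/6) = 0.2877
  log(r/|z_k|) for z_k = 1: log(8/1) = 2.0794
  log(r/|z_k|) for z_k = 6: log(8/6) = 0.2877
Sum over inside zeros: 2.6548.
I(r) = log|p(0)| + (inside sum) = 3.5835 + 2.6548 = 6.2383.
Closed form (all zeros inside, monic): I(r) = n·log(r) = 3·log(8) = 6.2383. ✓

I(r) ≈ 6.2383.


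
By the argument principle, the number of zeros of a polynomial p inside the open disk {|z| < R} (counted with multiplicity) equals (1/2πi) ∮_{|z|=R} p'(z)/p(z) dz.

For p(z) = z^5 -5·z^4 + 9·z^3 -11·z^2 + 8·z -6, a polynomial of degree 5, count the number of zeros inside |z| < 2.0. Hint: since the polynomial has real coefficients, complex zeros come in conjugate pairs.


The zeros of p are: 3, (1 + 1i), (1 - 1i), (0 + 1i), (0 - 1i).
Their magnitudes are: 3, 1.414, 1.414, 1, 1.
Zeros with |z| < R = 2.0: (1 + 1i), (1 - 1i), (0 + 1i), (0 - 1i).
Count = 4.
By the argument principle, (1/2πi) ∮_{|z|=R} p'(z)/p(z) dz equals exactly this count.

Number of zeros inside |z| < 2.0: 4.


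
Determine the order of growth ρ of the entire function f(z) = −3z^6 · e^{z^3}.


M(r) = max_{|z|=r} |-3|·|z|^6·|e^{z^3}| = 3·r^6 · e^{1r^3} (the factors attain their maxima compatibly on |z|=r). Then log M(r) = log 3 + 6·log r + 1r^3, dominated by the last term, so log log M(r) ~ 3·log r. The polynomial factor -3z^6 contributes only a log r term and does not affect the order. ρ = 3.
Therefore ρ = 3.

Order ρ = 3.


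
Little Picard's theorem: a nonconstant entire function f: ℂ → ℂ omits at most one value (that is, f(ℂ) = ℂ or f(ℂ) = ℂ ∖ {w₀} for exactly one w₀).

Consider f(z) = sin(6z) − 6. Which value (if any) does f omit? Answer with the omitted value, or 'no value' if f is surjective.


Little Picard bounds the complement of f(ℂ) to at most one point.
sin is entire and surjective onto ℂ: for every w ∈ ℂ, sin(ζ) = w has a solution ζ ∈ ℂ (e.g., via the complex inverse arcsin). With ζ = 6z this gives z = ζ/(6). Then 1·sin(6z) takes every value in 1·ℂ = ℂ, and adding -6 is a bijection of ℂ. So f is surjective and omits no value. (Note: only on the real line is sin bounded by [−1, 1].)

Omitted value: no value.


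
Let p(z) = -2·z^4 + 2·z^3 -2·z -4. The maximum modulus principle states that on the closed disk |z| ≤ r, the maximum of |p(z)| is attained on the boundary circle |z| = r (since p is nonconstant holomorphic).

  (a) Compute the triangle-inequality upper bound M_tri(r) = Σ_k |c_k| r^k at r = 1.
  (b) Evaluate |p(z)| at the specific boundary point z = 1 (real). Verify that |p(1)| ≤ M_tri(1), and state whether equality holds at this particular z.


Coefficients: c_0 = -4, c_1 = -2, c_2 = 0, c_3 = 2, c_4 = -2. Radius r = 1.
Part (a). Triangle bound: M_tri(r) = Σ_k |c_k| r^k
  = |-4|·1^0 + |-2|·1^1 + |0|·1^2 + |2|·1^3 + |-2|·1^4
  = 4 + 2 + 0 + 2 + 2 = 10.
This bounds M(r) := max_{|z|=r} |p(z)| from above; equality holds iff all terms c_k z^k can be made to align in phase at a single z on |z|=r.
Part (b). At z = 1 (real, on the circle |z| = r):
  p(1) = (-4)·1^0 + (-2)·1^1 + (0)·1^2 + (2)·1^3 + (-2)·1^4 = -6.
  |p(1)| = 6.
Check: |p(1)| = 6 ≤ 10 = M_tri(1). ✓ Equality does not hold at z = 1 (the coefficients have mixed signs, so the terms do not all align in phase there).

M_tri(1) = 10; |p(1)| = 6; equality at z=1: no.


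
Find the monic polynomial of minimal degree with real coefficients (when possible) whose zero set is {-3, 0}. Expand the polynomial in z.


The polynomial is p(z) = ∏_{α ∈ S} (z − α), where S = {-3, 0}.
Expanding the product yields: p(z) = z^2 + 3·z.
The resulting polynomial has degree 2 and real coefficients as required.

p(z) = z^2 + 3·z.


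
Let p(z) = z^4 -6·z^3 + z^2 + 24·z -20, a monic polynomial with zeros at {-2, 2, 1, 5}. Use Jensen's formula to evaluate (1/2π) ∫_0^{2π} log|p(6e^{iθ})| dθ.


Zeros: -2, 1, 2, 5; r = 6.
Inside |z| < r: -2, 1, 2, 5. Outside (|z| ≥ r): ∅.
p(0) = -20, so log|p(0)| = log(20) = 2.9957.
Apply Jensen: I(r) = log|p(0)| + Σ_k log(r/|z_k|), summed over zeros inside |z| < r.
  log(r/|z_k|) for z_k = -2: log(6/2) = 1.0986
  log(r/|z_k|) for z_k = 2: log(6/2) = 1.0986
  log(r/|z_k|) for z_k = 1: log(6/1) = 1.7918
  log(r/|z_k|) for z_k = 5: log(6/5) = 0.1823
Sum over inside zeros: 4.1713.
I(r) = log|p(0)| + (inside sum) = 2.9957 + 4.1713 = 7.1670.
Closed form (all zeros inside, monic): I(r) = n·log(r) = 4·log(6) = 7.1670. ✓

I(r) ≈ 7.1670.


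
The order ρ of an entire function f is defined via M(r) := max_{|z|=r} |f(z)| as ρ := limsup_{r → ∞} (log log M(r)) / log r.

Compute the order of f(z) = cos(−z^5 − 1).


Write cos(w) = (e^{iw} ± e^{−iw})/(2 or 2i), so |cos(w)| ≤ e^{|w|}. With w = −z^5 − 1, |w| ≤ 1r^5 + 1 on |z|=r, giving M(r) ≤ e^{1r^5 + 1} and ρ ≤ 5. For the lower bound, choose z on |z|=r with -1z^5 purely imaginary of modulus 1r^5; then |cos(−z^5 − 1)| grows like e^{1r^5}/2, so ρ ≥ 5. Hence ρ = 5.
Therefore ρ = 5.

Order ρ = 5.


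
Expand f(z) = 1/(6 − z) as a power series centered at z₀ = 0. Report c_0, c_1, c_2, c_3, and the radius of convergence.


Let w = z − z₀, so z = z₀ + w.
Then 6 − z = 6 − (z₀ + w) = (6 − z₀) − w = 6 − w.
f(z) = 1/(6 − w) = (1/(6)) · 1/(1 − w/(6)) = Σ_{n≥0} w^n / (6)^(n+1).
So c_n = 1/(6)^(n+1):
  c_0 = 1/(6)^1 = 1/6.
  c_1 = 1/(6)^2 = 1/36.
  c_2 = 1/(6)^3 = 1/216.
  c_3 = 1/(6)^4 = 1/1296.
The series is valid for |w/d| < 1, i.e. |z − z₀| < |d|.
Radius of convergence: R = |6 − z₀| = |6| = 6 (distance from z₀ to the singularity z = 6).

c_0 = 1/6, c_1 = 1/36, c_2 = 1/216, c_3 = 1/1296; R = 6.


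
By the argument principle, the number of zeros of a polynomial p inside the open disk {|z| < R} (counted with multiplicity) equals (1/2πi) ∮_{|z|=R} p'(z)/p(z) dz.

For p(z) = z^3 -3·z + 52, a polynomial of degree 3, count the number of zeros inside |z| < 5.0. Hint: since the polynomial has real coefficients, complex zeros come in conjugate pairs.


The zeros of p are: (2 + 3i), (2 - 3i), -4.
Their magnitudes are: 3.606, 3.606, 4.
Zeros with |z| < R = 5.0: (2 + 3i), (2 - 3i), -4.
Count = 3.
By the argument principle, (1/2πi) ∮_{|z|=R} p'(z)/p(z) dz equals exactly this count.

Number of zeros inside |z| < 5.0: 3.
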